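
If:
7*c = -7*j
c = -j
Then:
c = -j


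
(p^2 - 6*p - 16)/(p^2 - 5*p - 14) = (p - 8)/(p - 7)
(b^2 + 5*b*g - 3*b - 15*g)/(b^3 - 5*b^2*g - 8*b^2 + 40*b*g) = (b^2 + 5*b*g - 3*b - 15*g)/(b*(b^2 - 5*b*g - 8*b + 40*g))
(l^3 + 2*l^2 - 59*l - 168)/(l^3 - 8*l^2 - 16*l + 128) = (l^2 + 10*l + 21)/(l^2 - 16)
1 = 1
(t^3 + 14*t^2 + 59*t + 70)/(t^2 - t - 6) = (t^2 + 12*t + 35)/(t - 3)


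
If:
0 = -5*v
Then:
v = 0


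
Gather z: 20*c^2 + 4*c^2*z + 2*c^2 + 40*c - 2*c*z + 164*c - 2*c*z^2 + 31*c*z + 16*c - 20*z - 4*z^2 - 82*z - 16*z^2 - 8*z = 22*c^2 + 220*c + z^2*(-2*c - 20) + z*(4*c^2 + 29*c - 110)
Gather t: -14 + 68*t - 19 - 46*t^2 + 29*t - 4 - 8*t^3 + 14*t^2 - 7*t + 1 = -8*t^3 - 32*t^2 + 90*t - 36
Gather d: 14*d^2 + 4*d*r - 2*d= 14*d^2 + d*(4*r - 2)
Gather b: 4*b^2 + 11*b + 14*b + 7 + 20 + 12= 4*b^2 + 25*b + 39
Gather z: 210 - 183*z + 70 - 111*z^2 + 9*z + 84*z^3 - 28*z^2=84*z^3 - 139*z^2 - 174*z + 280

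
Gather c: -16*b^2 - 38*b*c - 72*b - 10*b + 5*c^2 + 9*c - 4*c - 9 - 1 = -16*b^2 - 82*b + 5*c^2 + c*(5 - 38*b) - 10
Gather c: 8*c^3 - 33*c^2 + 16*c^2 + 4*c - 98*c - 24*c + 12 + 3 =8*c^3 - 17*c^2 - 118*c + 15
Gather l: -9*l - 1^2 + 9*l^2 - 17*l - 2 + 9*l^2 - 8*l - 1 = 18*l^2 - 34*l - 4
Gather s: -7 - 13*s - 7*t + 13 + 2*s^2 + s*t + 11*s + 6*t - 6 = 2*s^2 + s*(t - 2) - t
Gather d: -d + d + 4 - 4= 0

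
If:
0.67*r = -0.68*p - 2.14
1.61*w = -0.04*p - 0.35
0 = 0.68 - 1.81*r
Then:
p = -3.52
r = 0.38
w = -0.13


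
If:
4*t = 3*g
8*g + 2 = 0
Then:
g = -1/4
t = -3/16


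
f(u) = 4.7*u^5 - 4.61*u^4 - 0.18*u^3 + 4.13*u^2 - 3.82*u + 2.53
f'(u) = 23.5*u^4 - 18.44*u^3 - 0.54*u^2 + 8.26*u - 3.82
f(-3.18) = -1937.58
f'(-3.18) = 2960.56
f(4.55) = 7243.35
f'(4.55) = 8357.55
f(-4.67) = -12503.43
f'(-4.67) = 13001.16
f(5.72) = 23926.30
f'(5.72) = 21731.33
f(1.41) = 12.82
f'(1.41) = 47.95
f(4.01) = 3723.27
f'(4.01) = 4907.97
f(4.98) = 11624.37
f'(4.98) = 12200.38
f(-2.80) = -1042.69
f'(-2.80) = 1818.05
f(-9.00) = -307273.85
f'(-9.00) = 167504.36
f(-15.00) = -3800847.17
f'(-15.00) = 1251673.28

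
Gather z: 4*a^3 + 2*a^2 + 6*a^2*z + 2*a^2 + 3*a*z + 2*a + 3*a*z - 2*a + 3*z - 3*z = 4*a^3 + 4*a^2 + z*(6*a^2 + 6*a)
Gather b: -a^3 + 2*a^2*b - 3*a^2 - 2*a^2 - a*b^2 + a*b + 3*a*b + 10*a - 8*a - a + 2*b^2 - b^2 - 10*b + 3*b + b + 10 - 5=-a^3 - 5*a^2 + a + b^2*(1 - a) + b*(2*a^2 + 4*a - 6) + 5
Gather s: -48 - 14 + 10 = -52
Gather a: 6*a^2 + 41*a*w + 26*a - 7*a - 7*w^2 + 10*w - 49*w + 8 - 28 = 6*a^2 + a*(41*w + 19) - 7*w^2 - 39*w - 20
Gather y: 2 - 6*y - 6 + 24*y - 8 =18*y - 12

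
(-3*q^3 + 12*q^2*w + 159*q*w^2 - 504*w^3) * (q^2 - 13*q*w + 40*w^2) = -3*q^5 + 51*q^4*w - 117*q^3*w^2 - 2091*q^2*w^3 + 12912*q*w^4 - 20160*w^5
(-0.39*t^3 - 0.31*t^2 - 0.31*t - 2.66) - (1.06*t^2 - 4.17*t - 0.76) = -0.39*t^3 - 1.37*t^2 + 3.86*t - 1.9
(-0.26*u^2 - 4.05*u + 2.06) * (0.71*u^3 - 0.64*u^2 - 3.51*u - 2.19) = -0.1846*u^5 - 2.7091*u^4 + 4.9672*u^3 + 13.4665*u^2 + 1.6389*u - 4.5114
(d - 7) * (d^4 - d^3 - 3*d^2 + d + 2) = d^5 - 8*d^4 + 4*d^3 + 22*d^2 - 5*d - 14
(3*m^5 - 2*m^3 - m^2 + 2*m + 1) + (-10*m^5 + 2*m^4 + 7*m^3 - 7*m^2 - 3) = -7*m^5 + 2*m^4 + 5*m^3 - 8*m^2 + 2*m - 2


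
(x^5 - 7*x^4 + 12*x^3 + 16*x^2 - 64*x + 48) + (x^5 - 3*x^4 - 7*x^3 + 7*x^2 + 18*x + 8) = 2*x^5 - 10*x^4 + 5*x^3 + 23*x^2 - 46*x + 56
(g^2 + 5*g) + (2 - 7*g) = g^2 - 2*g + 2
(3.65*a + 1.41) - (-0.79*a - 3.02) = 4.44*a + 4.43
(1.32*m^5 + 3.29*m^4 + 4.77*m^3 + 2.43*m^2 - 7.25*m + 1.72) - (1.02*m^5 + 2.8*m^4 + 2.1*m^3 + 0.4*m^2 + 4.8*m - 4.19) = 0.3*m^5 + 0.49*m^4 + 2.67*m^3 + 2.03*m^2 - 12.05*m + 5.91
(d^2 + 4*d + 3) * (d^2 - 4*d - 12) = d^4 - 25*d^2 - 60*d - 36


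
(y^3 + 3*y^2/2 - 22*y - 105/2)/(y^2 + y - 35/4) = 2*(y^2 - 2*y - 15)/(2*y - 5)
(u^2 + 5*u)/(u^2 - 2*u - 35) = u/(u - 7)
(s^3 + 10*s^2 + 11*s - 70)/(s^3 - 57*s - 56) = (s^2 + 3*s - 10)/(s^2 - 7*s - 8)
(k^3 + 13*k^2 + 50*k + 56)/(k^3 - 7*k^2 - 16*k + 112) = (k^2 + 9*k + 14)/(k^2 - 11*k + 28)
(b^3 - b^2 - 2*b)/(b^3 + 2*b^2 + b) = (b - 2)/(b + 1)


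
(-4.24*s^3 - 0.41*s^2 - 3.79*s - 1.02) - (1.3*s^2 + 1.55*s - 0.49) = -4.24*s^3 - 1.71*s^2 - 5.34*s - 0.53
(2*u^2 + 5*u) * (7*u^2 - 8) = 14*u^4 + 35*u^3 - 16*u^2 - 40*u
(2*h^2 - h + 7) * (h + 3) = 2*h^3 + 5*h^2 + 4*h + 21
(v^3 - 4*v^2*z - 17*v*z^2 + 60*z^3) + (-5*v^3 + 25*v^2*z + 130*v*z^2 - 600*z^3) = -4*v^3 + 21*v^2*z + 113*v*z^2 - 540*z^3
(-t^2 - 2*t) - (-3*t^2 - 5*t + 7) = 2*t^2 + 3*t - 7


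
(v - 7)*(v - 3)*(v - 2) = v^3 - 12*v^2 + 41*v - 42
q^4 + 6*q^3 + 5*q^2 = q^2*(q + 1)*(q + 5)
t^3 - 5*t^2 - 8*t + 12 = (t - 6)*(t - 1)*(t + 2)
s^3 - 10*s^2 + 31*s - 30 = (s - 5)*(s - 3)*(s - 2)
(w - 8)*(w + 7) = w^2 - w - 56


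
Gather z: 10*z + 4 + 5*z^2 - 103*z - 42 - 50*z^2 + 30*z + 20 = -45*z^2 - 63*z - 18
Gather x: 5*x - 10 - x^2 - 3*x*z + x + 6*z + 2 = -x^2 + x*(6 - 3*z) + 6*z - 8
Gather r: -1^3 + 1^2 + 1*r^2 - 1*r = r^2 - r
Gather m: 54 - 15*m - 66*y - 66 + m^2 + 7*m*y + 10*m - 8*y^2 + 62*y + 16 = m^2 + m*(7*y - 5) - 8*y^2 - 4*y + 4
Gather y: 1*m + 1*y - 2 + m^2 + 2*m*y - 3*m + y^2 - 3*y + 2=m^2 - 2*m + y^2 + y*(2*m - 2)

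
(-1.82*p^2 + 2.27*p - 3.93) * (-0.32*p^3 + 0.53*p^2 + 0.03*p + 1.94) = 0.5824*p^5 - 1.691*p^4 + 2.4061*p^3 - 5.5456*p^2 + 4.2859*p - 7.6242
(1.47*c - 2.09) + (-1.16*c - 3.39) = 0.31*c - 5.48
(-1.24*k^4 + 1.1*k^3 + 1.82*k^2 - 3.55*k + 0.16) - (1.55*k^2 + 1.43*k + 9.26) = -1.24*k^4 + 1.1*k^3 + 0.27*k^2 - 4.98*k - 9.1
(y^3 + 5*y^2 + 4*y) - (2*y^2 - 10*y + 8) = y^3 + 3*y^2 + 14*y - 8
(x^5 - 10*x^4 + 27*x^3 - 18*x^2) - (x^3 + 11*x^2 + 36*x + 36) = x^5 - 10*x^4 + 26*x^3 - 29*x^2 - 36*x - 36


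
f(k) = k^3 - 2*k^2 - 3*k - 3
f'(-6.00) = 129.00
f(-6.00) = -273.00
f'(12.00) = 381.00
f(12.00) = 1401.00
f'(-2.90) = 33.83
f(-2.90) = -35.51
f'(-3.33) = 43.59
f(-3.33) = -52.11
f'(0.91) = -4.16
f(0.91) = -6.63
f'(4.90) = 49.43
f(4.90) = 51.93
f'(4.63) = 42.79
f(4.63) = 39.49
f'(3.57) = 20.95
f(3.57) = 6.30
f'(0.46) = -4.21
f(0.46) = -4.71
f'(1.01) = -3.98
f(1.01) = -7.04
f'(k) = 3*k^2 - 4*k - 3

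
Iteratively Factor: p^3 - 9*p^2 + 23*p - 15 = (p - 3)*(p^2 - 6*p + 5) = (p - 5)*(p - 3)*(p - 1)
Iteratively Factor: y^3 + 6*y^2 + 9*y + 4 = (y + 1)*(y^2 + 5*y + 4) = (y + 1)^2*(y + 4)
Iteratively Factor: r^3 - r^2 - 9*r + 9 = (r + 3)*(r^2 - 4*r + 3) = (r - 1)*(r + 3)*(r - 3)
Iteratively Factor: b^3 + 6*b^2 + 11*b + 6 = (b + 2)*(b^2 + 4*b + 3) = (b + 2)*(b + 3)*(b + 1)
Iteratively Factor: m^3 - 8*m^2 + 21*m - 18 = (m - 3)*(m^2 - 5*m + 6) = (m - 3)^2*(m - 2)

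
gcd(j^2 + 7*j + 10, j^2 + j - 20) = j + 5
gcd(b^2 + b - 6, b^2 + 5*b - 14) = b - 2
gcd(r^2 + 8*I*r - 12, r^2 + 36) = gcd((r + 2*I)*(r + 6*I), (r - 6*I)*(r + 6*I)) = r + 6*I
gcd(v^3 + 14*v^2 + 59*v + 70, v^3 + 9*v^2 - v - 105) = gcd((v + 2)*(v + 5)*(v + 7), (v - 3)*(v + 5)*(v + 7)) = v^2 + 12*v + 35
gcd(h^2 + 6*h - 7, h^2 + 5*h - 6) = h - 1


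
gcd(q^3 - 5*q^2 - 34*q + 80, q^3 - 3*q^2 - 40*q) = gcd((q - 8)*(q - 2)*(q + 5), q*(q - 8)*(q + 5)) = q^2 - 3*q - 40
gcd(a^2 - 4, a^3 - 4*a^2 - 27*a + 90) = 1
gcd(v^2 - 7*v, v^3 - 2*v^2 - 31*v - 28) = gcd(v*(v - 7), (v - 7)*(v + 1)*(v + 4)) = v - 7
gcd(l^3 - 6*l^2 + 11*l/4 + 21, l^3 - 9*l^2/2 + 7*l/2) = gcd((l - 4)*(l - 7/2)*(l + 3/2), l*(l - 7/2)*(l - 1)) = l - 7/2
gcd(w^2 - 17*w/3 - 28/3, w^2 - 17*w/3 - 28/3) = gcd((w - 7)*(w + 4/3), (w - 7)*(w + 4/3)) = w^2 - 17*w/3 - 28/3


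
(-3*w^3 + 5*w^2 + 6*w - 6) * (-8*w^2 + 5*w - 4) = 24*w^5 - 55*w^4 - 11*w^3 + 58*w^2 - 54*w + 24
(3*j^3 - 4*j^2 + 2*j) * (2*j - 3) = 6*j^4 - 17*j^3 + 16*j^2 - 6*j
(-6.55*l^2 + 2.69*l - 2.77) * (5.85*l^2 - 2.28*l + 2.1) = -38.3175*l^4 + 30.6705*l^3 - 36.0927*l^2 + 11.9646*l - 5.817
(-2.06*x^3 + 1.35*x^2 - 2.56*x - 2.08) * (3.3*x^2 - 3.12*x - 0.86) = -6.798*x^5 + 10.8822*x^4 - 10.8884*x^3 - 0.0377999999999998*x^2 + 8.6912*x + 1.7888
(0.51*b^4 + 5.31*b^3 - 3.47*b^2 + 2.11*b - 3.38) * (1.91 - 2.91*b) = -1.4841*b^5 - 14.478*b^4 + 20.2398*b^3 - 12.7678*b^2 + 13.8659*b - 6.4558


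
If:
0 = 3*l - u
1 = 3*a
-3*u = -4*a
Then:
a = 1/3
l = 4/27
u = 4/9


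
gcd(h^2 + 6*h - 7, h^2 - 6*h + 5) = h - 1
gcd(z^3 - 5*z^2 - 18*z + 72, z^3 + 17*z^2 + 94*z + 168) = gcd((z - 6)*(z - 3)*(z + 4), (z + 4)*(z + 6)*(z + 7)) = z + 4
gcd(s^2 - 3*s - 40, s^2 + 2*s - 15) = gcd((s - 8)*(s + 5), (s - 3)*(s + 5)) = s + 5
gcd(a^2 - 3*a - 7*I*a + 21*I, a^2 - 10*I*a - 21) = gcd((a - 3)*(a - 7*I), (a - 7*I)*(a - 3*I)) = a - 7*I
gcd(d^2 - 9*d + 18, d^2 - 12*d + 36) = d - 6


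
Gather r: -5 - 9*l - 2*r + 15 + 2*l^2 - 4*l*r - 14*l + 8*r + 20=2*l^2 - 23*l + r*(6 - 4*l) + 30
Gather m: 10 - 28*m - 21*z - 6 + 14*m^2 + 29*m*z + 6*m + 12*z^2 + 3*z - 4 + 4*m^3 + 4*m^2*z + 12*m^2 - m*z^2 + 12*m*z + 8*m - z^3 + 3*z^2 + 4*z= 4*m^3 + m^2*(4*z + 26) + m*(-z^2 + 41*z - 14) - z^3 + 15*z^2 - 14*z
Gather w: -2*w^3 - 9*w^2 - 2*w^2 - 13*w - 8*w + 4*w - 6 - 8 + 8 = -2*w^3 - 11*w^2 - 17*w - 6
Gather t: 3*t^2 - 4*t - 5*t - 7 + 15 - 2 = 3*t^2 - 9*t + 6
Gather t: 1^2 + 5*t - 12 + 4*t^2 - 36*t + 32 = 4*t^2 - 31*t + 21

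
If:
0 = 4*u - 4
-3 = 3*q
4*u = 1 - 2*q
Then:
No Solution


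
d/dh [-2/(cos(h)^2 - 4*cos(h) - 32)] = 4*(2 - cos(h))*sin(h)/(sin(h)^2 + 4*cos(h) + 31)^2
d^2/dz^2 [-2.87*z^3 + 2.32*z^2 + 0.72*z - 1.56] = 4.64 - 17.22*z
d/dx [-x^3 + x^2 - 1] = x*(2 - 3*x)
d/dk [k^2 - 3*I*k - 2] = 2*k - 3*I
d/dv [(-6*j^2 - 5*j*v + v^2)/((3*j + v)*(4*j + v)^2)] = v*(57*j^2 + 14*j*v - v^2)/(576*j^5 + 816*j^4*v + 460*j^3*v^2 + 129*j^2*v^3 + 18*j*v^4 + v^5)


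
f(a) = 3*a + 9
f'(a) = 3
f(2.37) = 16.11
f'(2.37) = 3.00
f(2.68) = 17.04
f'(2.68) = 3.00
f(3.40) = 19.20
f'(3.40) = 3.00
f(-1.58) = 4.26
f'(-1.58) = 3.00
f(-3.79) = -2.37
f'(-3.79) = 3.00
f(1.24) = 12.72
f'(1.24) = 3.00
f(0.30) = 9.90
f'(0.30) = 3.00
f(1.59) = 13.77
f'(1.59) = 3.00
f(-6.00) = -9.00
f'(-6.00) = 3.00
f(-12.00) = -27.00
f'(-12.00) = 3.00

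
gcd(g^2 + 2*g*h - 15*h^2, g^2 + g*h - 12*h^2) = g - 3*h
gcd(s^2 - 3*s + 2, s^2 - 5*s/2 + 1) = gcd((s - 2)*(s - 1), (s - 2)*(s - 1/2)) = s - 2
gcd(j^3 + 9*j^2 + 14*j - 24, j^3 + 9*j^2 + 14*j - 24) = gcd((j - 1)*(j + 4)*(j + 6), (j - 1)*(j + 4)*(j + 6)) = j^3 + 9*j^2 + 14*j - 24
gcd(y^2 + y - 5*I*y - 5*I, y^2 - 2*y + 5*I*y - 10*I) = 1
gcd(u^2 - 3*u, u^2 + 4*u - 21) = u - 3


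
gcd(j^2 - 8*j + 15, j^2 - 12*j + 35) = j - 5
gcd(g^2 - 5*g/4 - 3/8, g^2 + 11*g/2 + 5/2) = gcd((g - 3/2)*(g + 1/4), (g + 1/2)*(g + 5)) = 1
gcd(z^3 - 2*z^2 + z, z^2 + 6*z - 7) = z - 1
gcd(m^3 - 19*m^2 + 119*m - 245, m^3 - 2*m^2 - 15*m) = m - 5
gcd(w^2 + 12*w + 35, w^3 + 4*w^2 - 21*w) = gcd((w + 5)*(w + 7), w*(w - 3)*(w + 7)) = w + 7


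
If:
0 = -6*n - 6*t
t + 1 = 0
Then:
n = 1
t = -1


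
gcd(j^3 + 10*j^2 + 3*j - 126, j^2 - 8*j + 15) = j - 3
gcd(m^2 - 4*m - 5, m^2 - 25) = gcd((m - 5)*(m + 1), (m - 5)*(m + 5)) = m - 5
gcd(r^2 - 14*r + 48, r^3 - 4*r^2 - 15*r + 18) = r - 6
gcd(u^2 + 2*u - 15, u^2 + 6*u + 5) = u + 5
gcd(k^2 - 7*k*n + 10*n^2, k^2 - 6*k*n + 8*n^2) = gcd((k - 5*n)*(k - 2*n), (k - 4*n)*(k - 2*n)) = k - 2*n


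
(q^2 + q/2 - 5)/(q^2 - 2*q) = (q + 5/2)/q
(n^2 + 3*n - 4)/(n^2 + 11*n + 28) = (n - 1)/(n + 7)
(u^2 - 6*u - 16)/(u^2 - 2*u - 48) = (u + 2)/(u + 6)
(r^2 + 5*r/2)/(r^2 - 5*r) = (r + 5/2)/(r - 5)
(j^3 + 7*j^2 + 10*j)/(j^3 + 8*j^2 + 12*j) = (j + 5)/(j + 6)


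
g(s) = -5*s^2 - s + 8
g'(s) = -10*s - 1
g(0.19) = 7.63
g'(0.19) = -2.90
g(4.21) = -84.83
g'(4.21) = -43.10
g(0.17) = 7.69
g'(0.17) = -2.70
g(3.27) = -48.73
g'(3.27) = -33.70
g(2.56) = -27.33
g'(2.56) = -26.60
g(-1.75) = -5.56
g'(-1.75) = 16.50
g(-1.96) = -9.25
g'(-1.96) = 18.60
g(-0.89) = 4.93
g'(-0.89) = 7.90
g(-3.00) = -34.00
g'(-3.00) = 29.00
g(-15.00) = -1102.00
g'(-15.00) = 149.00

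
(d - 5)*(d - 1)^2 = d^3 - 7*d^2 + 11*d - 5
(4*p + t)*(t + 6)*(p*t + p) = 4*p^2*t^2 + 28*p^2*t + 24*p^2 + p*t^3 + 7*p*t^2 + 6*p*t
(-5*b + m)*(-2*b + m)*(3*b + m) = 30*b^3 - 11*b^2*m - 4*b*m^2 + m^3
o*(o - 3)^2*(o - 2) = o^4 - 8*o^3 + 21*o^2 - 18*o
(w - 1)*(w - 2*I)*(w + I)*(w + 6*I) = w^4 - w^3 + 5*I*w^3 + 8*w^2 - 5*I*w^2 - 8*w + 12*I*w - 12*I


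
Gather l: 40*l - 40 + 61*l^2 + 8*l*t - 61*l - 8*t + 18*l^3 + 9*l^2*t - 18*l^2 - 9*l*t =18*l^3 + l^2*(9*t + 43) + l*(-t - 21) - 8*t - 40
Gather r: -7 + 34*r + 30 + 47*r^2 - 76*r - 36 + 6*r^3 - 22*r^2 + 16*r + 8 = 6*r^3 + 25*r^2 - 26*r - 5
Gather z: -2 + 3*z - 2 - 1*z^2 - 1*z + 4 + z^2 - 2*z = 0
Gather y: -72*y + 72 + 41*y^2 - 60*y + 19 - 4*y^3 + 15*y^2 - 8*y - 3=-4*y^3 + 56*y^2 - 140*y + 88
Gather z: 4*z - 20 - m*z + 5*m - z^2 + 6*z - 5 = 5*m - z^2 + z*(10 - m) - 25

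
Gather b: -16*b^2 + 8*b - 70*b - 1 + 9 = -16*b^2 - 62*b + 8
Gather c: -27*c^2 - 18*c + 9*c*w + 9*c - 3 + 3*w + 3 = -27*c^2 + c*(9*w - 9) + 3*w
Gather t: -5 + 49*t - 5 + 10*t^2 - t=10*t^2 + 48*t - 10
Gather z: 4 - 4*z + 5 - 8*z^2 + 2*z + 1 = -8*z^2 - 2*z + 10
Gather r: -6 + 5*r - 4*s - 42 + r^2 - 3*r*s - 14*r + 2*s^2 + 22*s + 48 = r^2 + r*(-3*s - 9) + 2*s^2 + 18*s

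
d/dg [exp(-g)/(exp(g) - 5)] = (5 - 2*exp(g))*exp(-g)/(exp(2*g) - 10*exp(g) + 25)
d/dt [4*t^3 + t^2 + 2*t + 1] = 12*t^2 + 2*t + 2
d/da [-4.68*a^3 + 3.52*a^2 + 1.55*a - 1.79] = -14.04*a^2 + 7.04*a + 1.55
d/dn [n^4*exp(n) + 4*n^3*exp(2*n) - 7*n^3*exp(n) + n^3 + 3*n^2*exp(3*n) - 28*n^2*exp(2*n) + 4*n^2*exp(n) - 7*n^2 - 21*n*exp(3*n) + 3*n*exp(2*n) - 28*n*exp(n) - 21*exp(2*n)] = n^4*exp(n) + 8*n^3*exp(2*n) - 3*n^3*exp(n) + 9*n^2*exp(3*n) - 44*n^2*exp(2*n) - 17*n^2*exp(n) + 3*n^2 - 57*n*exp(3*n) - 50*n*exp(2*n) - 20*n*exp(n) - 14*n - 21*exp(3*n) - 39*exp(2*n) - 28*exp(n)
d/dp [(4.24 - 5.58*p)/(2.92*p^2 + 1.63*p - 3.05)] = (16.2936*p^2 - 24.7616*p + 10.1078)/(8.5264*p^4 + 9.5192*p^3 - 15.1551*p^2 - 9.943*p + 9.3025)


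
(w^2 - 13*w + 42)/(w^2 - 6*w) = (w - 7)/w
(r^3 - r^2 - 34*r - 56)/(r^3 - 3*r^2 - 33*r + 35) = (r^2 + 6*r + 8)/(r^2 + 4*r - 5)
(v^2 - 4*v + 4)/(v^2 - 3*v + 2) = (v - 2)/(v - 1)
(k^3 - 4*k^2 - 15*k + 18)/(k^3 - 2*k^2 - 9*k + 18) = (k^2 - 7*k + 6)/(k^2 - 5*k + 6)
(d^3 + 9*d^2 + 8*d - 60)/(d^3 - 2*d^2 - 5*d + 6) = (d^3 + 9*d^2 + 8*d - 60)/(d^3 - 2*d^2 - 5*d + 6)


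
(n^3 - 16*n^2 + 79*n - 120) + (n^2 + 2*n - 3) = n^3 - 15*n^2 + 81*n - 123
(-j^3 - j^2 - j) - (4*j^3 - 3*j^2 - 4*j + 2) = -5*j^3 + 2*j^2 + 3*j - 2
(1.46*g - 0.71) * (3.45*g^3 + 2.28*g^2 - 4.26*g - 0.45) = 5.037*g^4 + 0.8793*g^3 - 7.8384*g^2 + 2.3676*g + 0.3195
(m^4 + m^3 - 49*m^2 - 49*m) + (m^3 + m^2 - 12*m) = m^4 + 2*m^3 - 48*m^2 - 61*m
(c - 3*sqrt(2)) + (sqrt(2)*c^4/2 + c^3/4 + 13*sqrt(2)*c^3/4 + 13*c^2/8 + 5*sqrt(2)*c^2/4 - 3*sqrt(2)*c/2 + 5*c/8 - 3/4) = sqrt(2)*c^4/2 + c^3/4 + 13*sqrt(2)*c^3/4 + 13*c^2/8 + 5*sqrt(2)*c^2/4 - 3*sqrt(2)*c/2 + 13*c/8 - 3*sqrt(2) - 3/4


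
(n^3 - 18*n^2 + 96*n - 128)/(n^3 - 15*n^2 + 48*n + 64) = (n - 2)/(n + 1)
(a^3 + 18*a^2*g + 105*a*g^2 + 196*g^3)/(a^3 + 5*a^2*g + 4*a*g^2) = (a^2 + 14*a*g + 49*g^2)/(a*(a + g))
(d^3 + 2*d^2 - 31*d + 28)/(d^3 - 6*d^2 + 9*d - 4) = (d + 7)/(d - 1)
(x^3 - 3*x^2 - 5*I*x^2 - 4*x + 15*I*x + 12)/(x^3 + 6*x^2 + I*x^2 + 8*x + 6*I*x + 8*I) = (x^3 + x^2*(-3 - 5*I) + x*(-4 + 15*I) + 12)/(x^3 + x^2*(6 + I) + x*(8 + 6*I) + 8*I)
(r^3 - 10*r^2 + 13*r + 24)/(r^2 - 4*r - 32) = (r^2 - 2*r - 3)/(r + 4)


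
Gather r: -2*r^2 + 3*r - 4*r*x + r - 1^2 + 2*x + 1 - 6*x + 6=-2*r^2 + r*(4 - 4*x) - 4*x + 6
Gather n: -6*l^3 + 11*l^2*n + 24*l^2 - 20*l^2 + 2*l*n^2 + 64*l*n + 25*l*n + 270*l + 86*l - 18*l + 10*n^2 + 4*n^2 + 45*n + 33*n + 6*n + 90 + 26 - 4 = -6*l^3 + 4*l^2 + 338*l + n^2*(2*l + 14) + n*(11*l^2 + 89*l + 84) + 112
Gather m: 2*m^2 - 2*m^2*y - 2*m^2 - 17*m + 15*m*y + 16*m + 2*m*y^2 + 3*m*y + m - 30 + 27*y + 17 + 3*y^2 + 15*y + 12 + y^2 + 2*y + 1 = -2*m^2*y + m*(2*y^2 + 18*y) + 4*y^2 + 44*y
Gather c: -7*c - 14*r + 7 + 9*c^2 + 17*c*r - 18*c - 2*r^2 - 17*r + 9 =9*c^2 + c*(17*r - 25) - 2*r^2 - 31*r + 16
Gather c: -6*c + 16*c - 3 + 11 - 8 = 10*c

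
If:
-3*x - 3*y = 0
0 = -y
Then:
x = 0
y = 0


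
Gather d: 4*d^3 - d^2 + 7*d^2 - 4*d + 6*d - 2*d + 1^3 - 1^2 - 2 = 4*d^3 + 6*d^2 - 2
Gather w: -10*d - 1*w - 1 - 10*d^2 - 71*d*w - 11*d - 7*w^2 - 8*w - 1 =-10*d^2 - 21*d - 7*w^2 + w*(-71*d - 9) - 2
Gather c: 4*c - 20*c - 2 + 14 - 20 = -16*c - 8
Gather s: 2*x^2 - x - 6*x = 2*x^2 - 7*x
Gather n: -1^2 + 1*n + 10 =n + 9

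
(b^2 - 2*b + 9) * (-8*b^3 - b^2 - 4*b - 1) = -8*b^5 + 15*b^4 - 74*b^3 - 2*b^2 - 34*b - 9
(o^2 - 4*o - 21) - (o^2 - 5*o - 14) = o - 7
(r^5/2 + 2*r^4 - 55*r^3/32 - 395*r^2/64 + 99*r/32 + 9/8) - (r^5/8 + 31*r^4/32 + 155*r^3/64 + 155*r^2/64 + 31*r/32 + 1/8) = 3*r^5/8 + 33*r^4/32 - 265*r^3/64 - 275*r^2/32 + 17*r/8 + 1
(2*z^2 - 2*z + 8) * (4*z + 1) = 8*z^3 - 6*z^2 + 30*z + 8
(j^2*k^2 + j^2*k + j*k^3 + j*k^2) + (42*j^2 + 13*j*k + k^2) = j^2*k^2 + j^2*k + 42*j^2 + j*k^3 + j*k^2 + 13*j*k + k^2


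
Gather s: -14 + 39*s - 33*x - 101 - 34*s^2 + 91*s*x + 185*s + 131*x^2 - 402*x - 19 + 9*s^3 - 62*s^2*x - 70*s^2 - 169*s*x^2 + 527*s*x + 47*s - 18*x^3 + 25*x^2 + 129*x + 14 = 9*s^3 + s^2*(-62*x - 104) + s*(-169*x^2 + 618*x + 271) - 18*x^3 + 156*x^2 - 306*x - 120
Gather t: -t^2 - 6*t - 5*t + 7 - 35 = -t^2 - 11*t - 28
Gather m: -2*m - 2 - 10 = -2*m - 12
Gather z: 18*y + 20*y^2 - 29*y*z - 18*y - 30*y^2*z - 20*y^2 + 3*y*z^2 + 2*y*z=3*y*z^2 + z*(-30*y^2 - 27*y)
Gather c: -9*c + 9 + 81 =90 - 9*c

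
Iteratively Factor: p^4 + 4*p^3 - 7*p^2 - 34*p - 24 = (p + 4)*(p^3 - 7*p - 6) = (p + 1)*(p + 4)*(p^2 - p - 6) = (p - 3)*(p + 1)*(p + 4)*(p + 2)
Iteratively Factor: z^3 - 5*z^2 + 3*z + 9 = (z - 3)*(z^2 - 2*z - 3) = (z - 3)^2*(z + 1)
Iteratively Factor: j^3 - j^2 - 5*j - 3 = (j - 3)*(j^2 + 2*j + 1) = (j - 3)*(j + 1)*(j + 1)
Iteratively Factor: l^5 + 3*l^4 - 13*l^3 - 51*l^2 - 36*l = (l - 4)*(l^4 + 7*l^3 + 15*l^2 + 9*l) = l*(l - 4)*(l^3 + 7*l^2 + 15*l + 9) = l*(l - 4)*(l + 1)*(l^2 + 6*l + 9) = l*(l - 4)*(l + 1)*(l + 3)*(l + 3)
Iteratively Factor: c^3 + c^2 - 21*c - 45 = (c - 5)*(c^2 + 6*c + 9) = (c - 5)*(c + 3)*(c + 3)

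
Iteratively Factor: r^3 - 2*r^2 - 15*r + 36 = (r - 3)*(r^2 + r - 12) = (r - 3)^2*(r + 4)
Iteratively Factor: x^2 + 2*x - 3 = (x + 3)*(x - 1)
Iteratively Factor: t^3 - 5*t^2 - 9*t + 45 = (t - 5)*(t^2 - 9) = (t - 5)*(t + 3)*(t - 3)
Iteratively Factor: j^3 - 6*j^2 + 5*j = (j - 5)*(j^2 - j) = j*(j - 5)*(j - 1)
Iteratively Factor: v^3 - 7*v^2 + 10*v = (v - 5)*(v^2 - 2*v) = (v - 5)*(v - 2)*(v)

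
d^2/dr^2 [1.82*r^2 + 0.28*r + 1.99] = 3.64000000000000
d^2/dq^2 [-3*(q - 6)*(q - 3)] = -6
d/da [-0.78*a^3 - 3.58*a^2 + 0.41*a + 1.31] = -2.34*a^2 - 7.16*a + 0.41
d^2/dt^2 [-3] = 0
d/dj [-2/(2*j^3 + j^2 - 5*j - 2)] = 2*(6*j^2 + 2*j - 5)/(2*j^3 + j^2 - 5*j - 2)^2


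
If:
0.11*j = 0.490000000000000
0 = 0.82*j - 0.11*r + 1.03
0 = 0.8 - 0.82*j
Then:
No Solution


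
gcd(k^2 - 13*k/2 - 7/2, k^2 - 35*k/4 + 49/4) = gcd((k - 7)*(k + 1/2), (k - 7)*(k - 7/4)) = k - 7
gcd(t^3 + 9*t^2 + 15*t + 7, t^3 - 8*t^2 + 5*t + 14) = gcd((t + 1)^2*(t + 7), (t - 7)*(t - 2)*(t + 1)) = t + 1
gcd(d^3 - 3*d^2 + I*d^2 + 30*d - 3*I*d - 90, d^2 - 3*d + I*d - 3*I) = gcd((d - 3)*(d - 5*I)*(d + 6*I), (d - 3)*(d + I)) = d - 3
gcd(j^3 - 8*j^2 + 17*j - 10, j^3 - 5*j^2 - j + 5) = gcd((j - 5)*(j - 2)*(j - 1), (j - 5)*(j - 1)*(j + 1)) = j^2 - 6*j + 5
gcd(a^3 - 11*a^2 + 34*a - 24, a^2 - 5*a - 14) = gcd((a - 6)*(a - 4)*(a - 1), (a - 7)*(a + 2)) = 1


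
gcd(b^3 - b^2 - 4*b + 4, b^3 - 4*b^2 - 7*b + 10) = b^2 + b - 2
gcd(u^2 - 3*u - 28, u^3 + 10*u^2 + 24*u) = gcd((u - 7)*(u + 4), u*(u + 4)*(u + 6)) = u + 4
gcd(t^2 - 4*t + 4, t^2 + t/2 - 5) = t - 2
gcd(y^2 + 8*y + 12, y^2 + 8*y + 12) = y^2 + 8*y + 12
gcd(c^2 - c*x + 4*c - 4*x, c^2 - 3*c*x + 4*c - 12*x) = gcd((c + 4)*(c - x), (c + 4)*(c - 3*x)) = c + 4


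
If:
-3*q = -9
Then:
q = 3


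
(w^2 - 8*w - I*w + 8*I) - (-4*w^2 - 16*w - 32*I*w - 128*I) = 5*w^2 + 8*w + 31*I*w + 136*I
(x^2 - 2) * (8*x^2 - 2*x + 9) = 8*x^4 - 2*x^3 - 7*x^2 + 4*x - 18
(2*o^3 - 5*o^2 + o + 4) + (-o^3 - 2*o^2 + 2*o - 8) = o^3 - 7*o^2 + 3*o - 4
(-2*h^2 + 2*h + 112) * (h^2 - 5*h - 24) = -2*h^4 + 12*h^3 + 150*h^2 - 608*h - 2688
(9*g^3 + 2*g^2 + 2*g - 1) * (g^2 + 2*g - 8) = 9*g^5 + 20*g^4 - 66*g^3 - 13*g^2 - 18*g + 8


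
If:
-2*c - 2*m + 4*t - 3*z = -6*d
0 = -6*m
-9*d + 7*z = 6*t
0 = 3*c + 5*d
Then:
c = 5*z/6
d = -z/2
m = 0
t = 23*z/12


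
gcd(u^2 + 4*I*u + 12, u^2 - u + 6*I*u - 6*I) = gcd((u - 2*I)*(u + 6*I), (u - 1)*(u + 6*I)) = u + 6*I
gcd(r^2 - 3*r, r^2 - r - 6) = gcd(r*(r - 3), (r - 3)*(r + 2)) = r - 3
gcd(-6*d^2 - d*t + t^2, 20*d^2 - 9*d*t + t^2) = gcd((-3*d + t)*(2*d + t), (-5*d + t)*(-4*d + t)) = 1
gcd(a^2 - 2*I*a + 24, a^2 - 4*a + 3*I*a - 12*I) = 1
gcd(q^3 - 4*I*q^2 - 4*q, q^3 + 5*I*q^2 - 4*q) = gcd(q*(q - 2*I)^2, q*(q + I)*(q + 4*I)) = q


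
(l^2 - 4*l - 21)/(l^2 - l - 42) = (l + 3)/(l + 6)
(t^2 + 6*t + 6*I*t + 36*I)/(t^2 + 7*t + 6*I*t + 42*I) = (t + 6)/(t + 7)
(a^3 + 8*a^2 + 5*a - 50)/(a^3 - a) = (a^3 + 8*a^2 + 5*a - 50)/(a^3 - a)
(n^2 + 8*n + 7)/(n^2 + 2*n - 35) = (n + 1)/(n - 5)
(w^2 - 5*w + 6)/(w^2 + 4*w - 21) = (w - 2)/(w + 7)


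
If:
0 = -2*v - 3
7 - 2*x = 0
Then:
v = -3/2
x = 7/2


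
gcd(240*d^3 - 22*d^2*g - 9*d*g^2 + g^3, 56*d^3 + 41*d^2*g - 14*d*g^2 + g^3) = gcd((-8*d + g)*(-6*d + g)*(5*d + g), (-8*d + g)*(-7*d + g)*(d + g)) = 8*d - g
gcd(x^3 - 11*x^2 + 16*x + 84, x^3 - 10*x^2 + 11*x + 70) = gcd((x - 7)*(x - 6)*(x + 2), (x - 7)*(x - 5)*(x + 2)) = x^2 - 5*x - 14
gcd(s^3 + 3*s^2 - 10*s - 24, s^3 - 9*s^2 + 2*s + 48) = s^2 - s - 6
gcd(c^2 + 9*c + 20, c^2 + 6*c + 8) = c + 4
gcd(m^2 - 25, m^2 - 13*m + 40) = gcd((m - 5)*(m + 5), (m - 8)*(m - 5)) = m - 5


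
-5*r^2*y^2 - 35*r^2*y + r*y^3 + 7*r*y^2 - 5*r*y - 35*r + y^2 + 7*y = (-5*r + y)*(y + 7)*(r*y + 1)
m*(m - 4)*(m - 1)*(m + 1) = m^4 - 4*m^3 - m^2 + 4*m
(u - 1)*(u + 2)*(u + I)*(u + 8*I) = u^4 + u^3 + 9*I*u^3 - 10*u^2 + 9*I*u^2 - 8*u - 18*I*u + 16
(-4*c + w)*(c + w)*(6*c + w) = -24*c^3 - 22*c^2*w + 3*c*w^2 + w^3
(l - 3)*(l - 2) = l^2 - 5*l + 6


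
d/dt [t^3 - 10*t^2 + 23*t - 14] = 3*t^2 - 20*t + 23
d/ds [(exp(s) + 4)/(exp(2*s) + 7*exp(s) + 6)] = (-(exp(s) + 4)*(2*exp(s) + 7) + exp(2*s) + 7*exp(s) + 6)*exp(s)/(exp(2*s) + 7*exp(s) + 6)^2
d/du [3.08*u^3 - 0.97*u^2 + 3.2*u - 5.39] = 9.24*u^2 - 1.94*u + 3.2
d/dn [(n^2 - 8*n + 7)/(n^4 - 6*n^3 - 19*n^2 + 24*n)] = 2*(-n^3 + 13*n^2 - 35*n - 84)/(n^2*(n^4 - 10*n^3 - 23*n^2 + 240*n + 576))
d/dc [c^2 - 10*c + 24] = 2*c - 10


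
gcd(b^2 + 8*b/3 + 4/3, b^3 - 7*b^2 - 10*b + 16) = b + 2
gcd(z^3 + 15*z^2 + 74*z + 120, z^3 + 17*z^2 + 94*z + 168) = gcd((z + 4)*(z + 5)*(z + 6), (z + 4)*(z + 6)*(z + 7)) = z^2 + 10*z + 24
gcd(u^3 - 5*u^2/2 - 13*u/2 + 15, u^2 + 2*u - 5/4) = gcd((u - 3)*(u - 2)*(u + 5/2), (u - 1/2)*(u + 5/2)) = u + 5/2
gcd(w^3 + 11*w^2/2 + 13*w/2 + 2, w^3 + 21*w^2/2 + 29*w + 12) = w^2 + 9*w/2 + 2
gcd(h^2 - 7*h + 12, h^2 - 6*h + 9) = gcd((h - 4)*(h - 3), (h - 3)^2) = h - 3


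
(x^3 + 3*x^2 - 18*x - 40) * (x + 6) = x^4 + 9*x^3 - 148*x - 240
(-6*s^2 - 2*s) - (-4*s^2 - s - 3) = -2*s^2 - s + 3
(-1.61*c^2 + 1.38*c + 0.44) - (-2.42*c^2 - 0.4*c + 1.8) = 0.81*c^2 + 1.78*c - 1.36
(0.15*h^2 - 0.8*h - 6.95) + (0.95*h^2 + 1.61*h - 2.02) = 1.1*h^2 + 0.81*h - 8.97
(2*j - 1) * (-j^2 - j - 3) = -2*j^3 - j^2 - 5*j + 3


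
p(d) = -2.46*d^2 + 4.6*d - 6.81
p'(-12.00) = 63.64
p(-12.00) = -416.25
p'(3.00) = -10.16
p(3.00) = -15.15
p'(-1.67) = 12.82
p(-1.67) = -21.35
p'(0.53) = 1.99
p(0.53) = -5.06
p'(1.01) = -0.37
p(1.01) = -4.67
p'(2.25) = -6.47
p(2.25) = -8.91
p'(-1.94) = 14.14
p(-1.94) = -24.99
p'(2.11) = -5.78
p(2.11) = -8.06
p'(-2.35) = 16.16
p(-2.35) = -31.21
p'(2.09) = -5.68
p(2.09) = -7.94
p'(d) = 4.6 - 4.92*d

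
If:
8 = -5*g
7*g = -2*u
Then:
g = -8/5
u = 28/5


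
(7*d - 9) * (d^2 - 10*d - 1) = 7*d^3 - 79*d^2 + 83*d + 9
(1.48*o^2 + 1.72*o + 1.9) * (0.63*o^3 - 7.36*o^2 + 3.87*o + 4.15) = 0.9324*o^5 - 9.8092*o^4 - 5.7346*o^3 - 1.1856*o^2 + 14.491*o + 7.885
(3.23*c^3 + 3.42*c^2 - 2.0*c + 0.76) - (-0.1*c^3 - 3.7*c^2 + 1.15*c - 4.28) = 3.33*c^3 + 7.12*c^2 - 3.15*c + 5.04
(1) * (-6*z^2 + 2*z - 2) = -6*z^2 + 2*z - 2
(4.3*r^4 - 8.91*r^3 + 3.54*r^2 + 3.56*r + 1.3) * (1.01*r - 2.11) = 4.343*r^5 - 18.0721*r^4 + 22.3755*r^3 - 3.8738*r^2 - 6.1986*r - 2.743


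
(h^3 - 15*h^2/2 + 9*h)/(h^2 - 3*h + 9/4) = 2*h*(h - 6)/(2*h - 3)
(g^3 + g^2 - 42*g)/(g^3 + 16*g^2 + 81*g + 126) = g*(g - 6)/(g^2 + 9*g + 18)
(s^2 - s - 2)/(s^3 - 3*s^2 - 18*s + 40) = (s + 1)/(s^2 - s - 20)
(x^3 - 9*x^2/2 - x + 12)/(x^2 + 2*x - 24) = (x^2 - x/2 - 3)/(x + 6)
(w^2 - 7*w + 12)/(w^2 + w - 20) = (w - 3)/(w + 5)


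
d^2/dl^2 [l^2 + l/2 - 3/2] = 2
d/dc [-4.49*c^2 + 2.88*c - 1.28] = 2.88 - 8.98*c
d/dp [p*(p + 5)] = 2*p + 5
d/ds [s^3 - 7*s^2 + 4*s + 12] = 3*s^2 - 14*s + 4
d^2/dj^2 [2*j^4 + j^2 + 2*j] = 24*j^2 + 2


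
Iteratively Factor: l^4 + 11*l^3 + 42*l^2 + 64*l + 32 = (l + 1)*(l^3 + 10*l^2 + 32*l + 32) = (l + 1)*(l + 4)*(l^2 + 6*l + 8) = (l + 1)*(l + 4)^2*(l + 2)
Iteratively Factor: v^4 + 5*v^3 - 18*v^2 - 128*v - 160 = (v + 4)*(v^3 + v^2 - 22*v - 40) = (v + 4)^2*(v^2 - 3*v - 10) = (v - 5)*(v + 4)^2*(v + 2)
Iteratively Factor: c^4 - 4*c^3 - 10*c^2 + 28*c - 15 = (c - 5)*(c^3 + c^2 - 5*c + 3) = (c - 5)*(c - 1)*(c^2 + 2*c - 3) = (c - 5)*(c - 1)*(c + 3)*(c - 1)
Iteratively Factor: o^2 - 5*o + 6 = (o - 3)*(o - 2)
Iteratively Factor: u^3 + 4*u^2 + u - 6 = (u + 3)*(u^2 + u - 2) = (u + 2)*(u + 3)*(u - 1)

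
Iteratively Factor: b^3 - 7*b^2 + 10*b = (b - 2)*(b^2 - 5*b) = (b - 5)*(b - 2)*(b)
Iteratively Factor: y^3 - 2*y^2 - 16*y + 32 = (y - 2)*(y^2 - 16) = (y - 4)*(y - 2)*(y + 4)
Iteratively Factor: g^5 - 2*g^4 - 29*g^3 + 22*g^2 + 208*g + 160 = (g - 5)*(g^4 + 3*g^3 - 14*g^2 - 48*g - 32) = (g - 5)*(g - 4)*(g^3 + 7*g^2 + 14*g + 8) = (g - 5)*(g - 4)*(g + 2)*(g^2 + 5*g + 4) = (g - 5)*(g - 4)*(g + 2)*(g + 4)*(g + 1)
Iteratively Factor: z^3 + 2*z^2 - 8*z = (z + 4)*(z^2 - 2*z) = z*(z + 4)*(z - 2)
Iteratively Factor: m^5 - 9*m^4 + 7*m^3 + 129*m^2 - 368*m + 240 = (m - 1)*(m^4 - 8*m^3 - m^2 + 128*m - 240) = (m - 3)*(m - 1)*(m^3 - 5*m^2 - 16*m + 80) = (m - 3)*(m - 1)*(m + 4)*(m^2 - 9*m + 20) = (m - 4)*(m - 3)*(m - 1)*(m + 4)*(m - 5)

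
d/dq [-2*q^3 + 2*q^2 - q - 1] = -6*q^2 + 4*q - 1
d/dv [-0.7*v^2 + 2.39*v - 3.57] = 2.39 - 1.4*v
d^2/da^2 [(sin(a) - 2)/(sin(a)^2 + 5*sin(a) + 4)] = (-sin(a)^4 + 14*sin(a)^3 + 42*sin(a)^2 - 16*sin(a) - 124)/((sin(a) + 1)^2*(sin(a) + 4)^3)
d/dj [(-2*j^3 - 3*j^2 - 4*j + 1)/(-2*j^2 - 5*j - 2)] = (4*j^4 + 20*j^3 + 19*j^2 + 16*j + 13)/(4*j^4 + 20*j^3 + 33*j^2 + 20*j + 4)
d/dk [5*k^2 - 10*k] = 10*k - 10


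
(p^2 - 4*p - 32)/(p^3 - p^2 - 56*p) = (p + 4)/(p*(p + 7))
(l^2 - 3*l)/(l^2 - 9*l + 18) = l/(l - 6)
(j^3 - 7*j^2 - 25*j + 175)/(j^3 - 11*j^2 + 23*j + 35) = (j + 5)/(j + 1)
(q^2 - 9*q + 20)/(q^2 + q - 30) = (q - 4)/(q + 6)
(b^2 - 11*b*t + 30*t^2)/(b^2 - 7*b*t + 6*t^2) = (-b + 5*t)/(-b + t)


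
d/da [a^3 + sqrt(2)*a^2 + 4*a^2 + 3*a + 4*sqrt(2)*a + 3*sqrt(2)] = 3*a^2 + 2*sqrt(2)*a + 8*a + 3 + 4*sqrt(2)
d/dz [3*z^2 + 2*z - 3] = 6*z + 2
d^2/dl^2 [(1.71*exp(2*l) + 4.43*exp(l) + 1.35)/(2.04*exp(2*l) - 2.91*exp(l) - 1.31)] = (1.4210854715202e-14*exp(5*l) + 28.587132*exp(4*l) + 81.530559*exp(3*l) + 66.546045*exp(2*l) + 20.713416*exp(l) + 2.455988)*exp(l)/(8.489664*exp(6*l) - 36.330768*exp(5*l) + 35.469684*exp(4*l) + 22.017933*exp(3*l) - 22.777101*exp(2*l) - 14.981553*exp(l) - 2.248091)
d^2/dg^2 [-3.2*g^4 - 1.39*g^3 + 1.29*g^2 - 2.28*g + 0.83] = -38.4*g^2 - 8.34*g + 2.58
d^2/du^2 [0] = 0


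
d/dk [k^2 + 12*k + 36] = 2*k + 12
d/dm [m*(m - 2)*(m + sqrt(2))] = m*(m - 2) + m*(m + sqrt(2)) + (m - 2)*(m + sqrt(2))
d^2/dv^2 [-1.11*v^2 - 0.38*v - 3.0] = -2.22000000000000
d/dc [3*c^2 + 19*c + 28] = 6*c + 19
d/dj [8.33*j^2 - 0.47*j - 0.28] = 16.66*j - 0.47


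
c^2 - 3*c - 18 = (c - 6)*(c + 3)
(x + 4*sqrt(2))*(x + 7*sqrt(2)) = x^2 + 11*sqrt(2)*x + 56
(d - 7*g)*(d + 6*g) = d^2 - d*g - 42*g^2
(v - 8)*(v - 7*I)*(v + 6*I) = v^3 - 8*v^2 - I*v^2 + 42*v + 8*I*v - 336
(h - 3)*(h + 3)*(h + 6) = h^3 + 6*h^2 - 9*h - 54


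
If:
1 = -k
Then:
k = -1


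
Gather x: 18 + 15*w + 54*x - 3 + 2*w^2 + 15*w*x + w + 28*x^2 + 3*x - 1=2*w^2 + 16*w + 28*x^2 + x*(15*w + 57) + 14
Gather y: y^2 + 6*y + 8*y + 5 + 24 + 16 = y^2 + 14*y + 45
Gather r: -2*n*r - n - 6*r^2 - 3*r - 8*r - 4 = -n - 6*r^2 + r*(-2*n - 11) - 4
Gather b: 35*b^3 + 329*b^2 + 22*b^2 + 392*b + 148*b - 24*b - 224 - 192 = 35*b^3 + 351*b^2 + 516*b - 416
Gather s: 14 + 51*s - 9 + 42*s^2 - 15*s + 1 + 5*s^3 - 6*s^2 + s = 5*s^3 + 36*s^2 + 37*s + 6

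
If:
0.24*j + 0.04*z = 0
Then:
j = -0.166666666666667*z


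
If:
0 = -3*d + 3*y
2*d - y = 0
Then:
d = 0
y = 0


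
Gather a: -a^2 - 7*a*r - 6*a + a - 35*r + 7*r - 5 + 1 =-a^2 + a*(-7*r - 5) - 28*r - 4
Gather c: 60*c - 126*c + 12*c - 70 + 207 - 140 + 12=9 - 54*c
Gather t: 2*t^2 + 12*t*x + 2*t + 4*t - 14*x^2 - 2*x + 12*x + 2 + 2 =2*t^2 + t*(12*x + 6) - 14*x^2 + 10*x + 4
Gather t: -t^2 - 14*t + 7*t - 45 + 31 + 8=-t^2 - 7*t - 6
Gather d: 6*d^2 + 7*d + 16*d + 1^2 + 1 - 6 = 6*d^2 + 23*d - 4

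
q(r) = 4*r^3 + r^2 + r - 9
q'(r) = 12*r^2 + 2*r + 1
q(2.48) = 60.64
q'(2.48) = 79.76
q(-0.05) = -9.05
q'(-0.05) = 0.93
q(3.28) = 146.19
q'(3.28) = 136.66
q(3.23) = 139.46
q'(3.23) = 132.65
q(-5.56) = -671.16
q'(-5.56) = 360.84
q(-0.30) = -9.32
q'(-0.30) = 1.48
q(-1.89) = -34.32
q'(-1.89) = 40.09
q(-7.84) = -1882.94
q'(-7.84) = 722.91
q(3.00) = 111.00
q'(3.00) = 115.00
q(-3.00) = -111.00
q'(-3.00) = 103.00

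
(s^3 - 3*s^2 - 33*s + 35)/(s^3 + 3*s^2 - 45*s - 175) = (s - 1)/(s + 5)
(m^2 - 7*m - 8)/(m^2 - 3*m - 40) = (m + 1)/(m + 5)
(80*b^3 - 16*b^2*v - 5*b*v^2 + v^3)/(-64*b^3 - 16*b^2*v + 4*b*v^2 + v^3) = (-5*b + v)/(4*b + v)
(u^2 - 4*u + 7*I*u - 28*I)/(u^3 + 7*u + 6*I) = (u^2 + u*(-4 + 7*I) - 28*I)/(u^3 + 7*u + 6*I)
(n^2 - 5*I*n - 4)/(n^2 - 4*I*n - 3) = (n - 4*I)/(n - 3*I)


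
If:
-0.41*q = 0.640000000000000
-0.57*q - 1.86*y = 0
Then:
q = -1.56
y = 0.48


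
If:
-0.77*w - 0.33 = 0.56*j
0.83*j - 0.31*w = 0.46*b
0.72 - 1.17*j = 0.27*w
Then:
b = 2.26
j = 0.86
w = -1.05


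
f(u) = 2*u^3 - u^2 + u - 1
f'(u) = 6*u^2 - 2*u + 1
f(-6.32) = -552.13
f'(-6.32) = 253.29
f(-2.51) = -41.44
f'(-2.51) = 43.82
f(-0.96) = -4.65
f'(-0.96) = 8.45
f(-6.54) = -609.76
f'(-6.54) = 270.71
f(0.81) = 0.22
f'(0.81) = 3.32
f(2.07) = 14.52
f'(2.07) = 22.57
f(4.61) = 178.30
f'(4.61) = 119.29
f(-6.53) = -607.06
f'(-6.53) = 269.91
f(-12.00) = -3613.00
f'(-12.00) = 889.00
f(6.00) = 401.00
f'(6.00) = 205.00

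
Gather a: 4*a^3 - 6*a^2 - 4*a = 4*a^3 - 6*a^2 - 4*a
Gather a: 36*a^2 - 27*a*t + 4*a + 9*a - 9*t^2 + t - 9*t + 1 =36*a^2 + a*(13 - 27*t) - 9*t^2 - 8*t + 1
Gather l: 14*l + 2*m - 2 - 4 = 14*l + 2*m - 6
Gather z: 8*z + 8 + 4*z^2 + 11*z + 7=4*z^2 + 19*z + 15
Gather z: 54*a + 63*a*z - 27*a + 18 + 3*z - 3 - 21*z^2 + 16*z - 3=27*a - 21*z^2 + z*(63*a + 19) + 12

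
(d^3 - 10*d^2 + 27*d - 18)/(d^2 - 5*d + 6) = (d^2 - 7*d + 6)/(d - 2)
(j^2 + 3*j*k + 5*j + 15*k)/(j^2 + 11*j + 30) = (j + 3*k)/(j + 6)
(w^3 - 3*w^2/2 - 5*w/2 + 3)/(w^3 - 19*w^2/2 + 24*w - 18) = (2*w^2 + w - 3)/(2*w^2 - 15*w + 18)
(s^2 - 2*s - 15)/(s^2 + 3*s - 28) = (s^2 - 2*s - 15)/(s^2 + 3*s - 28)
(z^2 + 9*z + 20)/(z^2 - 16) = (z + 5)/(z - 4)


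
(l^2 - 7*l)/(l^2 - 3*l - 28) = l/(l + 4)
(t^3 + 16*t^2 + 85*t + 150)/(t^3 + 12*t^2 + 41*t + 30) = (t + 5)/(t + 1)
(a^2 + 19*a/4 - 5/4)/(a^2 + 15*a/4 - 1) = (a + 5)/(a + 4)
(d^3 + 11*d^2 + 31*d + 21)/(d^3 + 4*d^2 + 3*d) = (d + 7)/d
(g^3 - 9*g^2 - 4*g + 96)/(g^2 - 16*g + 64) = (g^2 - g - 12)/(g - 8)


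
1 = 1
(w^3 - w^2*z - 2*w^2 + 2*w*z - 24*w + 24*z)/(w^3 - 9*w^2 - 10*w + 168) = (w - z)/(w - 7)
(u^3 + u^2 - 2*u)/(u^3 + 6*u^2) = (u^2 + u - 2)/(u*(u + 6))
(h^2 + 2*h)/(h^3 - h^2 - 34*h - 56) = h/(h^2 - 3*h - 28)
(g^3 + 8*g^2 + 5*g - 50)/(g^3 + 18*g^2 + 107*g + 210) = (g^2 + 3*g - 10)/(g^2 + 13*g + 42)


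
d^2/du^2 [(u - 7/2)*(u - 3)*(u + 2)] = 6*u - 9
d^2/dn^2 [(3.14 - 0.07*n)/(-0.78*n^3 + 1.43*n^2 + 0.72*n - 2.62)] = (0.255528*n^5 - 23.39298*n^4 + 56.402606*n^3 - 29.661996*n^2 + 20.677332*n - 26.520104)/(0.474552*n^9 - 2.610036*n^8 + 3.470922*n^7 + 6.676345*n^6 - 20.738016*n^5 + 5.020626*n^4 + 31.87476*n^3 - 25.373652*n^2 - 14.827104*n + 17.984728)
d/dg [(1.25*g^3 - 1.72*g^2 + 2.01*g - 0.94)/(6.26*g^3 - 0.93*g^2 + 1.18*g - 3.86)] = (-3.5527136788005e-15*g^5 + 9.6047*g^4 - 22.2152*g^3 + 3.0179*g^2 + 11.53*g - 6.6494)/(39.1876*g^6 - 11.6436*g^5 + 15.6385*g^4 - 50.522*g^3 + 8.572*g^2 - 9.1096*g + 14.8996)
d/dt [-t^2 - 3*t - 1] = -2*t - 3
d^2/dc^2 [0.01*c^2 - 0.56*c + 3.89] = 0.0200000000000000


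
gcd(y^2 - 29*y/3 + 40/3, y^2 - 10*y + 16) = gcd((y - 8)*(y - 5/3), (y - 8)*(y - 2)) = y - 8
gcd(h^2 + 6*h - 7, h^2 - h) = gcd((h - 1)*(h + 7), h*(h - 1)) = h - 1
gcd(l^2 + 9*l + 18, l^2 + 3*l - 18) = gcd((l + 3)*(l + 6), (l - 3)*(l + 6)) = l + 6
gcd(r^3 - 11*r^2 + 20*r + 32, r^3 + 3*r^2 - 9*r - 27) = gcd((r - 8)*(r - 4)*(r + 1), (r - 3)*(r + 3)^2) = 1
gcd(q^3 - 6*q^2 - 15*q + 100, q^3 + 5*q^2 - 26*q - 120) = q^2 - q - 20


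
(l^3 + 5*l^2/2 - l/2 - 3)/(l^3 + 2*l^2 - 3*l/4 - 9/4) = 2*(l + 2)/(2*l + 3)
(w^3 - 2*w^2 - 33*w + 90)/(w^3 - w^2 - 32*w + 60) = (w - 3)/(w - 2)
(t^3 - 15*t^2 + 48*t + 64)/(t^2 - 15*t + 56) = (t^2 - 7*t - 8)/(t - 7)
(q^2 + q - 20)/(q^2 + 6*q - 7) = (q^2 + q - 20)/(q^2 + 6*q - 7)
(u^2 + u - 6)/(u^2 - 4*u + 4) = (u + 3)/(u - 2)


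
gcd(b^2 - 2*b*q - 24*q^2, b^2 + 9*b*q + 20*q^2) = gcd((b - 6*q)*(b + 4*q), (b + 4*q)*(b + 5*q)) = b + 4*q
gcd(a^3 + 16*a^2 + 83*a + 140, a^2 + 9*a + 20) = a^2 + 9*a + 20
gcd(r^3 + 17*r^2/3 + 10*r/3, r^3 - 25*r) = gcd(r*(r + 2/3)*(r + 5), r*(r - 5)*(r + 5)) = r^2 + 5*r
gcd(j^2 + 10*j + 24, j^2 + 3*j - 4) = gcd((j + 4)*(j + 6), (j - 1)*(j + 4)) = j + 4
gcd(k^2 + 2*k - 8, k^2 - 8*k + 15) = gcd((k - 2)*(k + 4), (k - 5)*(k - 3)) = 1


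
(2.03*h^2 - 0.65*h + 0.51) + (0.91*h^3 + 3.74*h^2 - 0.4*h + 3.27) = 0.91*h^3 + 5.77*h^2 - 1.05*h + 3.78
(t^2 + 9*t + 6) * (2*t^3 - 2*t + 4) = 2*t^5 + 18*t^4 + 10*t^3 - 14*t^2 + 24*t + 24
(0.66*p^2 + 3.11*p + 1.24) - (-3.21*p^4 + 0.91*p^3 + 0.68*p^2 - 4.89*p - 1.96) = 3.21*p^4 - 0.91*p^3 - 0.02*p^2 + 8.0*p + 3.2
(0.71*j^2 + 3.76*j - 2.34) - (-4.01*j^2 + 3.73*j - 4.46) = 4.72*j^2 + 0.0299999999999998*j + 2.12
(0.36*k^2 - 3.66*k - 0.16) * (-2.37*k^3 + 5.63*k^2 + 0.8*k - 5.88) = -0.8532*k^5 + 10.701*k^4 - 19.9386*k^3 - 5.9456*k^2 + 21.3928*k + 0.9408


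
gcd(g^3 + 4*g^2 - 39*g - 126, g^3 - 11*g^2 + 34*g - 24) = g - 6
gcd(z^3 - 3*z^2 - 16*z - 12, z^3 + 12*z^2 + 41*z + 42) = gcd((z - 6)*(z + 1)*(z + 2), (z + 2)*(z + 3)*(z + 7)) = z + 2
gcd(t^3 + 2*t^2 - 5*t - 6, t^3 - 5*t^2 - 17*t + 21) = t + 3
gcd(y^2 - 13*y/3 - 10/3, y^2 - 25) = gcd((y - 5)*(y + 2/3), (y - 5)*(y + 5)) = y - 5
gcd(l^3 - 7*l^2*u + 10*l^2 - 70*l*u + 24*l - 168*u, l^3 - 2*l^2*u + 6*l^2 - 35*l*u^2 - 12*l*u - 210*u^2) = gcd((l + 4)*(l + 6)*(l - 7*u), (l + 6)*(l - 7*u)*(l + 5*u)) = -l^2 + 7*l*u - 6*l + 42*u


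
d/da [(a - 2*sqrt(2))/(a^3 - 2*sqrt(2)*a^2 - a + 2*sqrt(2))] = -2*a/(a^4 - 2*a^2 + 1)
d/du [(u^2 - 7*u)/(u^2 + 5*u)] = 12/(u^2 + 10*u + 25)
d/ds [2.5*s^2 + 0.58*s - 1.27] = 5.0*s + 0.58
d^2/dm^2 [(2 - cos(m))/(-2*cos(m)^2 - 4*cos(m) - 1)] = (-36*sin(m)^4*cos(m) + 40*sin(m)^4 - 52*sin(m)^2 - 64*cos(m) + 9*cos(3*m) + 2*cos(5*m) - 52)/(-2*sin(m)^2 + 4*cos(m) + 3)^3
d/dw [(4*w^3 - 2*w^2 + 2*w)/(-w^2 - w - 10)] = 4*(-w^4 - 2*w^3 - 29*w^2 + 10*w - 5)/(w^4 + 2*w^3 + 21*w^2 + 20*w + 100)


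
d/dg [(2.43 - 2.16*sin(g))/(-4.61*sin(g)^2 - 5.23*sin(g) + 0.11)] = (-9.9576*sin(g)^2 + 22.4046*sin(g) + 12.4713)*cos(g)/(21.2521*sin(g)^4 + 48.2206*sin(g)^3 + 26.3387*sin(g)^2 - 1.1506*sin(g) + 0.0121)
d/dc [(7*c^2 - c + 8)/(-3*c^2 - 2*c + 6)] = (-17*c^2 + 132*c + 10)/(9*c^4 + 12*c^3 - 32*c^2 - 24*c + 36)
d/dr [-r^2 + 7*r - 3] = 7 - 2*r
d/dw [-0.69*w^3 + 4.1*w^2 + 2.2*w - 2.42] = -2.07*w^2 + 8.2*w + 2.2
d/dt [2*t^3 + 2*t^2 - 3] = 2*t*(3*t + 2)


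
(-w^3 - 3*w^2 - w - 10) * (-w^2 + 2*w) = w^5 + w^4 - 5*w^3 + 8*w^2 - 20*w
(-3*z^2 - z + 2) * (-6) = 18*z^2 + 6*z - 12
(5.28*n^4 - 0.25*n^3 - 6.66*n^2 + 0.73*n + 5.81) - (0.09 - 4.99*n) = 5.28*n^4 - 0.25*n^3 - 6.66*n^2 + 5.72*n + 5.72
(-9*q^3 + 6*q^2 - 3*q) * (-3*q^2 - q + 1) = 27*q^5 - 9*q^4 - 6*q^3 + 9*q^2 - 3*q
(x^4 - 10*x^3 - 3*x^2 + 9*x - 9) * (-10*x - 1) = -10*x^5 + 99*x^4 + 40*x^3 - 87*x^2 + 81*x + 9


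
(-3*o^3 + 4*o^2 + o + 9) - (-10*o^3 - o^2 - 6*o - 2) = 7*o^3 + 5*o^2 + 7*o + 11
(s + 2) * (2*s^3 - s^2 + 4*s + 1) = 2*s^4 + 3*s^3 + 2*s^2 + 9*s + 2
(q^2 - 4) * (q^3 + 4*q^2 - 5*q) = q^5 + 4*q^4 - 9*q^3 - 16*q^2 + 20*q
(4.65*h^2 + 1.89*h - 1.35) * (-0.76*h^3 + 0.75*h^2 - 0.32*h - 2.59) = -3.534*h^5 + 2.0511*h^4 + 0.9555*h^3 - 13.6608*h^2 - 4.4631*h + 3.4965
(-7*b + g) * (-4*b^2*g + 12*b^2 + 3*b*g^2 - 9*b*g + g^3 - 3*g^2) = 28*b^3*g - 84*b^3 - 25*b^2*g^2 + 75*b^2*g - 4*b*g^3 + 12*b*g^2 + g^4 - 3*g^3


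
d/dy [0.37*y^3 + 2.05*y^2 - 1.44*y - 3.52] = 1.11*y^2 + 4.1*y - 1.44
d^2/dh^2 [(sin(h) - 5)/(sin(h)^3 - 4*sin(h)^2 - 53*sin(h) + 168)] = (-4*sin(h)^7 + 57*sin(h)^6 - 442*sin(h)^5 + 2102*sin(h)^4 - 7954*sin(h)^3 + 17675*sin(h)^2 + 19008*sin(h) - 17002)/(sin(h)^3 - 4*sin(h)^2 - 53*sin(h) + 168)^3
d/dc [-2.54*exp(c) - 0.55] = -2.54*exp(c)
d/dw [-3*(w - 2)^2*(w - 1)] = 3*(4 - 3*w)*(w - 2)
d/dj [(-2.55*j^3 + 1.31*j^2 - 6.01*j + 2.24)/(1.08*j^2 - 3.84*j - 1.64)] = (-2.754*j^4 + 19.584*j^3 + 14.0064*j^2 - 9.1352*j + 18.458)/(1.1664*j^4 - 8.2944*j^3 + 11.2032*j^2 + 12.5952*j + 2.6896)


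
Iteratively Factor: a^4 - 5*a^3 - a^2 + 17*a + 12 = (a - 3)*(a^3 - 2*a^2 - 7*a - 4) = (a - 4)*(a - 3)*(a^2 + 2*a + 1) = (a - 4)*(a - 3)*(a + 1)*(a + 1)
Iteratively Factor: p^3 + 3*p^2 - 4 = (p + 2)*(p^2 + p - 2) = (p - 1)*(p + 2)*(p + 2)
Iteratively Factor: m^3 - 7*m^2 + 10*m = (m - 2)*(m^2 - 5*m) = (m - 5)*(m - 2)*(m)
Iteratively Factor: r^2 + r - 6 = (r + 3)*(r - 2)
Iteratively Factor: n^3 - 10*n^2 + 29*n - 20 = (n - 5)*(n^2 - 5*n + 4) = (n - 5)*(n - 1)*(n - 4)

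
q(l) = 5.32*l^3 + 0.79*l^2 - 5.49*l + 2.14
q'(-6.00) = 559.59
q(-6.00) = -1085.60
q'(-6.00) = 559.59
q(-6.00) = -1085.60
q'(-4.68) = 336.68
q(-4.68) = -500.18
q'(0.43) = -1.86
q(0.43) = 0.35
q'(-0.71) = 1.43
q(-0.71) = 4.53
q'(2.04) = 64.15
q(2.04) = 39.39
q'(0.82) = 6.54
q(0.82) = 1.10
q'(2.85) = 128.65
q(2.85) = 116.06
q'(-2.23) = 70.35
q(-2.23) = -40.69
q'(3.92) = 245.95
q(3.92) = 313.22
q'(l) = 15.96*l^2 + 1.58*l - 5.49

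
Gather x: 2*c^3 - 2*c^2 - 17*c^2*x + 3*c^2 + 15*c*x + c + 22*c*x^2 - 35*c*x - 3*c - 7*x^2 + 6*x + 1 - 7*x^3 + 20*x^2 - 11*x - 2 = 2*c^3 + c^2 - 2*c - 7*x^3 + x^2*(22*c + 13) + x*(-17*c^2 - 20*c - 5) - 1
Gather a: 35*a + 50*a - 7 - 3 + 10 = 85*a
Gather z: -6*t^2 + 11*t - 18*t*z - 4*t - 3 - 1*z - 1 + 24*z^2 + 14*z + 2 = -6*t^2 + 7*t + 24*z^2 + z*(13 - 18*t) - 2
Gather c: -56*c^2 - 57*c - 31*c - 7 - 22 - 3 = -56*c^2 - 88*c - 32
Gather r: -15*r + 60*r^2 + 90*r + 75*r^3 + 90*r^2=75*r^3 + 150*r^2 + 75*r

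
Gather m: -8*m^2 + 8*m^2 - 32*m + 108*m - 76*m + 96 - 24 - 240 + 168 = 0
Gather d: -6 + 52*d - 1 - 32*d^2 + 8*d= -32*d^2 + 60*d - 7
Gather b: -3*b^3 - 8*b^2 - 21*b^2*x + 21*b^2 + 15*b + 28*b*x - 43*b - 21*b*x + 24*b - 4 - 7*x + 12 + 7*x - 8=-3*b^3 + b^2*(13 - 21*x) + b*(7*x - 4)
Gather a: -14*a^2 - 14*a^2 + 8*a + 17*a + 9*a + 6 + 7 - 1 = -28*a^2 + 34*a + 12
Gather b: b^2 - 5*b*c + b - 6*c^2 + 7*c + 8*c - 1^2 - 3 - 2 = b^2 + b*(1 - 5*c) - 6*c^2 + 15*c - 6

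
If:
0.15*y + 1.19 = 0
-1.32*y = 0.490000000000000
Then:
No Solution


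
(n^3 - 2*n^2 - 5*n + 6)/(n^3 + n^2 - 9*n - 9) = (n^2 + n - 2)/(n^2 + 4*n + 3)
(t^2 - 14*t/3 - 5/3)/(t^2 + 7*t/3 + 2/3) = (t - 5)/(t + 2)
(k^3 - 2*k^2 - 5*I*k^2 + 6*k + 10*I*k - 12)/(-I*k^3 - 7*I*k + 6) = (I*k^2 + 2*k*(3 - I) - 12)/(k^2 - I*k + 6)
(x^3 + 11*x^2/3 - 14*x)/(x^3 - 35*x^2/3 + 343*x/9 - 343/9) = 3*x*(x + 6)/(3*x^2 - 28*x + 49)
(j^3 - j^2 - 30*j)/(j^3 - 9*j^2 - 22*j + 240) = j/(j - 8)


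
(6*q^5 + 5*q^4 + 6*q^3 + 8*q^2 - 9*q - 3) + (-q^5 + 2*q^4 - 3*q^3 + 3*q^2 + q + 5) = 5*q^5 + 7*q^4 + 3*q^3 + 11*q^2 - 8*q + 2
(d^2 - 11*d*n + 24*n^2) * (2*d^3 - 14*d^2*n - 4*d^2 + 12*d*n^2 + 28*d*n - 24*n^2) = 2*d^5 - 36*d^4*n - 4*d^4 + 214*d^3*n^2 + 72*d^3*n - 468*d^2*n^3 - 428*d^2*n^2 + 288*d*n^4 + 936*d*n^3 - 576*n^4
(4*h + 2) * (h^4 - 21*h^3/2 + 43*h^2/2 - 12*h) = 4*h^5 - 40*h^4 + 65*h^3 - 5*h^2 - 24*h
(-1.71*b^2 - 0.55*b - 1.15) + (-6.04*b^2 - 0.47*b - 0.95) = -7.75*b^2 - 1.02*b - 2.1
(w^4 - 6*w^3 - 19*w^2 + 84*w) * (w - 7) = w^5 - 13*w^4 + 23*w^3 + 217*w^2 - 588*w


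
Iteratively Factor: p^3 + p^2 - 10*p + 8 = (p - 2)*(p^2 + 3*p - 4) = (p - 2)*(p - 1)*(p + 4)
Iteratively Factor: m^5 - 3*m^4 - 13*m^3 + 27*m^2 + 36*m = (m + 1)*(m^4 - 4*m^3 - 9*m^2 + 36*m) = m*(m + 1)*(m^3 - 4*m^2 - 9*m + 36) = m*(m - 4)*(m + 1)*(m^2 - 9) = m*(m - 4)*(m - 3)*(m + 1)*(m + 3)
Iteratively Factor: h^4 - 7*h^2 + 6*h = (h + 3)*(h^3 - 3*h^2 + 2*h) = (h - 2)*(h + 3)*(h^2 - h) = h*(h - 2)*(h + 3)*(h - 1)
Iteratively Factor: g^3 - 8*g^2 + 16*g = (g - 4)*(g^2 - 4*g) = (g - 4)^2*(g)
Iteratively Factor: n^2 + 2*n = (n + 2)*(n)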